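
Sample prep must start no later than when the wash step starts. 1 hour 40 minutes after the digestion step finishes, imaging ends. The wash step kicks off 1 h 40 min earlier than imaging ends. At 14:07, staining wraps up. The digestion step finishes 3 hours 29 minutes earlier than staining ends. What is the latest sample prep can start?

The digestion step ends at 14:07 − 209 min = 10:38.
Imaging ends at 10:38 + 100 min = 12:18.
The wash step starts at 12:18 − 100 min = 10:38.
Sample prep is bounded by the wash step, so the latest it can start is 10:38.

10:38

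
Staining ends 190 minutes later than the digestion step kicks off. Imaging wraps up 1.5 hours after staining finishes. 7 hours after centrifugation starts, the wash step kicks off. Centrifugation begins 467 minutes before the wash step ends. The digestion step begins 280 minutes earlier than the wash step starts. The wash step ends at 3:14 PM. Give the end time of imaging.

Centrifugation starts at 3:14 PM − 467 min = 7:27 AM.
The wash step starts at 7:27 AM + 420 min = 2:27 PM.
The digestion step starts at 2:27 PM − 280 min = 9:47 AM.
Staining ends at 9:47 AM + 190 min = 12:57 PM.
Imaging ends at 12:57 PM + 90 min = 2:27 PM.

2:27 PM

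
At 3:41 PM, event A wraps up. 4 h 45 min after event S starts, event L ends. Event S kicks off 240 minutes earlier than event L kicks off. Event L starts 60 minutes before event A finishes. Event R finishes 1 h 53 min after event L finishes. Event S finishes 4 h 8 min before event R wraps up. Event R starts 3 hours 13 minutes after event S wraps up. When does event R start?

Event L starts at 3:41 PM − 60 min = 2:41 PM.
Event S starts at 2:41 PM − 240 min = 10:41 AM.
Event L ends at 10:41 AM + 285 min = 3:26 PM.
Event R ends at 3:26 PM + 113 min = 5:19 PM.
Event S ends at 5:19 PM − 248 min = 1:11 PM.
Event R starts at 1:11 PM + 193 min = 4:24 PM.

4:24 PM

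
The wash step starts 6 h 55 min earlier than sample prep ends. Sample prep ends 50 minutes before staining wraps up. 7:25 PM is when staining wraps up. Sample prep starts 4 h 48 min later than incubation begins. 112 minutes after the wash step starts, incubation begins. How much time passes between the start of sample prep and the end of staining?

Sample prep ends at 7:25 PM − 50 min = 6:35 PM.
The wash step starts at 6:35 PM − 415 min = 11:40 AM.
Incubation starts at 11:40 AM + 112 min = 1:32 PM.
Sample prep starts at 1:32 PM + 288 min = 6:20 PM.
From 6:20 PM to 7:25 PM is 1 h 5 min.

1 h 5 min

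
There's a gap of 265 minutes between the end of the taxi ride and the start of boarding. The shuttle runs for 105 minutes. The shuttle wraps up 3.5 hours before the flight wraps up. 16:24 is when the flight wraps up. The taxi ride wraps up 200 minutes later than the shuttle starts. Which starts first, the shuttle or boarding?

the shuttle

The shuttle ends at 16:24 − 210 min = 12:54.
The shuttle starts at 12:54 − 105 min = 11:09.
The taxi ride ends at 11:09 + 200 min = 14:29.
Boarding starts at 14:29 + 265 min = 18:54.
The shuttle starts at 11:09 and boarding starts at 18:54, so the shuttle is first.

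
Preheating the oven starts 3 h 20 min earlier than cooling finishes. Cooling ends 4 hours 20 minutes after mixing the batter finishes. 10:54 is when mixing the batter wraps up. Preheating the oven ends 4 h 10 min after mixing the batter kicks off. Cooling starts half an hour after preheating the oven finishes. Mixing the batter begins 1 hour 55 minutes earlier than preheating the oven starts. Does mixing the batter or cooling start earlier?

mixing the batter

Cooling ends at 10:54 + 260 min = 15:14.
Preheating the oven starts at 15:14 − 200 min = 11:54.
Mixing the batter starts at 11:54 − 115 min = 09:59.
Preheating the oven ends at 09:59 + 250 min = 14:09.
Cooling starts at 14:09 + 30 min = 14:39.
Mixing the batter starts at 09:59 and cooling starts at 14:39, so mixing the batter is first.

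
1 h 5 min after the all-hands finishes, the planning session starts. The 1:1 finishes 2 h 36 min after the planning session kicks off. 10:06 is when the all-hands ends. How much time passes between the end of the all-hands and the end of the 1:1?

3 hours 41 minutes

The planning session starts at 10:06 + 65 min = 11:11.
The 1:1 ends at 11:11 + 156 min = 13:47.
From 10:06 to 13:47 is 3 hours 41 minutes.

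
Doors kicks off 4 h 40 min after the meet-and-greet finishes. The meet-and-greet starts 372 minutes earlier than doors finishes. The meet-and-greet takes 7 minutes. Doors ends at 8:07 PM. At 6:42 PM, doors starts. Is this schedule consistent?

Yes

The meet-and-greet starts at 8:07 PM − 372 min = 1:55 PM.
The meet-and-greet ends at 1:55 PM + 7 min = 2:02 PM.
Doors starts at 2:02 PM + 280 min = 6:42 PM.
That matches the stated 6:42 PM, so the schedule is consistent.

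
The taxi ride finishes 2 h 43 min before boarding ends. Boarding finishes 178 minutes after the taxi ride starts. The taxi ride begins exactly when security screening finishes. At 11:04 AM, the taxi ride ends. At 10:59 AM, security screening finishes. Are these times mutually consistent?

No

The taxi ride starts at 10:59 AM.
Boarding ends at 10:59 AM + 178 min = 1:57 PM.
The taxi ride ends at 1:57 PM − 163 min = 11:14 AM.
But the taxi ride is also said to end at 11:04 AM — a 10-minute conflict.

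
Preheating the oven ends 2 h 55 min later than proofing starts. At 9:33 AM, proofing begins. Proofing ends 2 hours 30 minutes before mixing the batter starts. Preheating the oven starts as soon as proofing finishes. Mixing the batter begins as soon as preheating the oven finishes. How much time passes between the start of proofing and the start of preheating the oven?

Preheating the oven ends at 9:33 AM + 175 min = 12:28 PM.
So mixing the batter starts at 12:28 PM.
Proofing ends at 12:28 PM − 150 min = 9:58 AM.
So preheating the oven starts at 9:58 AM.
From 9:33 AM to 9:58 AM is 25 minutes.

25 minutes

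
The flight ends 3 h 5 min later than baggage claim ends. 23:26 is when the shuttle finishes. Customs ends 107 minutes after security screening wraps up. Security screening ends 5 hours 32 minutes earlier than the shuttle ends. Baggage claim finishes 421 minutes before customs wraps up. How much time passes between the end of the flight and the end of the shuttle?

Security screening ends at 23:26 − 332 min = 17:54.
Customs ends at 17:54 + 107 min = 19:41.
Baggage claim ends at 19:41 − 421 min = 12:40.
The flight ends at 12:40 + 185 min = 15:45.
From 15:45 to 23:26 is 461 minutes.

461 minutes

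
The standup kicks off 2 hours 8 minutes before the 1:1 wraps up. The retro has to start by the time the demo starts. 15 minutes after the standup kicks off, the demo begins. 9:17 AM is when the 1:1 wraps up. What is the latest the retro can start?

7:24 AM

The standup starts at 9:17 AM − 128 min = 7:09 AM.
The demo starts at 7:09 AM + 15 min = 7:24 AM.
The retro is bounded by the demo, so the latest it can start is 7:24 AM.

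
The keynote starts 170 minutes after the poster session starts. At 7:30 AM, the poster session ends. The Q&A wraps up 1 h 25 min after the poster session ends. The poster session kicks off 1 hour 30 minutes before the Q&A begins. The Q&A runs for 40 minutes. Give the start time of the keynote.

9:35 AM

The Q&A ends at 7:30 AM + 85 min = 8:55 AM.
The Q&A starts at 8:55 AM − 40 min = 8:15 AM.
The poster session starts at 8:15 AM − 90 min = 6:45 AM.
The keynote starts at 6:45 AM + 170 min = 9:35 AM.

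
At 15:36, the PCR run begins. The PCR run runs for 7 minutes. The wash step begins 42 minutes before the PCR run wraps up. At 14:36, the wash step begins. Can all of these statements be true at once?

The PCR run ends at 15:36 + 7 min = 15:43.
The wash step starts at 15:43 − 42 min = 15:01.
But the wash step is also said to start at 14:36 — a 25-minute conflict.

No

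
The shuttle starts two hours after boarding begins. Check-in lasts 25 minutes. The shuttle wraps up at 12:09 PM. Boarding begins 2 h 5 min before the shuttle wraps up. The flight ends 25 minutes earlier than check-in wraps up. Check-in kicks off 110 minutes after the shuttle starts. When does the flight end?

1:54 PM

Boarding starts at 12:09 PM − 125 min = 10:04 AM.
The shuttle starts at 10:04 AM + 120 min = 12:04 PM.
Check-in starts at 12:04 PM + 110 min = 1:54 PM.
Check-in ends at 1:54 PM + 25 min = 2:19 PM.
The flight ends at 2:19 PM − 25 min = 1:54 PM.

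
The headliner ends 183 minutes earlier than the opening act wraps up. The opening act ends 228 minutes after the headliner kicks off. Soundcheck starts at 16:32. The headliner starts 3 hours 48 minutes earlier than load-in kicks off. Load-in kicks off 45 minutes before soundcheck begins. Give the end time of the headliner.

Load-in starts at 16:32 − 45 min = 15:47.
The headliner starts at 15:47 − 228 min = 11:59.
The opening act ends at 11:59 + 228 min = 15:47.
The headliner ends at 15:47 − 183 min = 12:44.

12:44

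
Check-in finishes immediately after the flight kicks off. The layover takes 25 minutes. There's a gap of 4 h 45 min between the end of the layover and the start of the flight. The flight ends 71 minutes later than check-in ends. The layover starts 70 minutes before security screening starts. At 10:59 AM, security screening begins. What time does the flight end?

The layover starts at 10:59 AM − 70 min = 9:49 AM.
The layover ends at 9:49 AM + 25 min = 10:14 AM.
The flight starts at 10:14 AM + 285 min = 2:59 PM.
So check-in ends at 2:59 PM.
The flight ends at 2:59 PM + 71 min = 4:10 PM.

4:10 PM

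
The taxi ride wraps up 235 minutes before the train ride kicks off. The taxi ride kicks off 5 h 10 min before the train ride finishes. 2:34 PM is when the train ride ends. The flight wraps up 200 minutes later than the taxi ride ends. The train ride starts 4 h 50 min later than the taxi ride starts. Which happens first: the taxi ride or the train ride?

the taxi ride

The taxi ride starts at 2:34 PM − 310 min = 9:24 AM.
The train ride starts at 9:24 AM + 290 min = 2:14 PM.
The taxi ride starts at 9:24 AM and the train ride starts at 2:14 PM, so the taxi ride is first.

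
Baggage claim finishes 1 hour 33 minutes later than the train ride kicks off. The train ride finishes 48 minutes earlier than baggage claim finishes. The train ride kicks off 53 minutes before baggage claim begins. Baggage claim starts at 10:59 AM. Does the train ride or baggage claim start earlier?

The train ride starts at 10:59 AM − 53 min = 10:06 AM.
The train ride starts at 10:06 AM and baggage claim starts at 10:59 AM, so the train ride is first.

the train ride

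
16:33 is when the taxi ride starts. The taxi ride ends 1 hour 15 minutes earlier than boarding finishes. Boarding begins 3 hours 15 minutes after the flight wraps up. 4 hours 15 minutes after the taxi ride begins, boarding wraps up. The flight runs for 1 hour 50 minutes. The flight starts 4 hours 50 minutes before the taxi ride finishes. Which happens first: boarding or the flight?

the flight

Boarding ends at 16:33 + 255 min = 20:48.
The taxi ride ends at 20:48 − 75 min = 19:33.
The flight starts at 19:33 − 290 min = 14:43.
The flight ends at 14:43 + 110 min = 16:33.
Boarding starts at 16:33 + 195 min = 19:48.
Boarding starts at 19:48 and the flight starts at 14:43, so the flight is first.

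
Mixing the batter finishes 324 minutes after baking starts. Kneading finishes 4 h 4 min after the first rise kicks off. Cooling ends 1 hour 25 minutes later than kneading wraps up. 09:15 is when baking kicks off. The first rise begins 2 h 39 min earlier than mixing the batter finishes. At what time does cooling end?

Mixing the batter ends at 09:15 + 324 min = 14:39.
The first rise starts at 14:39 − 159 min = 12:00.
Kneading ends at 12:00 + 244 min = 16:04.
Cooling ends at 16:04 + 85 min = 17:29.

17:29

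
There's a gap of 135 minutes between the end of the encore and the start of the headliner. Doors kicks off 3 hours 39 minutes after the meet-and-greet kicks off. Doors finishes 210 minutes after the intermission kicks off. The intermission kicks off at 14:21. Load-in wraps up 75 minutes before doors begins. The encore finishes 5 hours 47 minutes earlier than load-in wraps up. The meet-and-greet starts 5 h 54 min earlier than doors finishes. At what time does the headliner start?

10:49

Doors ends at 14:21 + 210 min = 17:51.
The meet-and-greet starts at 17:51 − 354 min = 11:57.
Doors starts at 11:57 + 219 min = 15:36.
Load-in ends at 15:36 − 75 min = 14:21.
The encore ends at 14:21 − 347 min = 08:34.
The headliner starts at 08:34 + 135 min = 10:49.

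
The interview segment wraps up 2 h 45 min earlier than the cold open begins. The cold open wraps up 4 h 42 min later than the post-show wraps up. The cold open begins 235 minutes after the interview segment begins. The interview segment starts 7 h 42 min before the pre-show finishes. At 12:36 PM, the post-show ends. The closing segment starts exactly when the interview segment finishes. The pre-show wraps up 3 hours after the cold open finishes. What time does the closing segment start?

1:46 PM

The cold open ends at 12:36 PM + 282 min = 5:18 PM.
The pre-show ends at 5:18 PM + 180 min = 8:18 PM.
The interview segment starts at 8:18 PM − 462 min = 12:36 PM.
The cold open starts at 12:36 PM + 235 min = 4:31 PM.
The interview segment ends at 4:31 PM − 165 min = 1:46 PM.
So the closing segment starts at 1:46 PM.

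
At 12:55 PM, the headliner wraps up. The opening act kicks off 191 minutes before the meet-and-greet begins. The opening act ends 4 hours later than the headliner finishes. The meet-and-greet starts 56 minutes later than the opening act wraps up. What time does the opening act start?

2:40 PM

The opening act ends at 12:55 PM + 240 min = 4:55 PM.
The meet-and-greet starts at 4:55 PM + 56 min = 5:51 PM.
The opening act starts at 5:51 PM − 191 min = 2:40 PM.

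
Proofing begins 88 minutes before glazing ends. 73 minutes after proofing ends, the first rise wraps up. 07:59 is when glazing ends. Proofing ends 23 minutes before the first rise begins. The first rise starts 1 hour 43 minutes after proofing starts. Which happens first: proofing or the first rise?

Proofing starts at 07:59 − 88 min = 06:31.
The first rise starts at 06:31 + 103 min = 08:14.
Proofing starts at 06:31 and the first rise starts at 08:14, so proofing is first.

proofing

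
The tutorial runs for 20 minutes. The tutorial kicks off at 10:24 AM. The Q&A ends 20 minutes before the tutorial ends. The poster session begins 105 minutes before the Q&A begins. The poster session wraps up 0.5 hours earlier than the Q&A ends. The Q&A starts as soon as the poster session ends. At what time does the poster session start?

8:09 AM

The tutorial ends at 10:24 AM + 20 min = 10:44 AM.
The Q&A ends at 10:44 AM − 20 min = 10:24 AM.
The poster session ends at 10:24 AM − 30 min = 9:54 AM.
So the Q&A starts at 9:54 AM.
The poster session starts at 9:54 AM − 105 min = 8:09 AM.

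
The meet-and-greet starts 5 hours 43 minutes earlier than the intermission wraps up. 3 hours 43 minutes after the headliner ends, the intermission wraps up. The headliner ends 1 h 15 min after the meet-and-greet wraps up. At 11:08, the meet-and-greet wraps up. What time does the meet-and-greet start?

The headliner ends at 11:08 + 75 min = 12:23.
The intermission ends at 12:23 + 223 min = 16:06.
The meet-and-greet starts at 16:06 − 343 min = 10:23.

10:23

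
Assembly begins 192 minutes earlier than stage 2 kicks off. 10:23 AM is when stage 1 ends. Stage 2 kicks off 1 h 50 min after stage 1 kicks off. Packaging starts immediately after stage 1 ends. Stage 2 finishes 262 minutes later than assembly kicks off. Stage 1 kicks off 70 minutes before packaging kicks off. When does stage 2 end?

Packaging starts at 10:23 AM.
Stage 1 starts at 10:23 AM − 70 min = 9:13 AM.
Stage 2 starts at 9:13 AM + 110 min = 11:03 AM.
Assembly starts at 11:03 AM − 192 min = 7:51 AM.
Stage 2 ends at 7:51 AM + 262 min = 12:13 PM.

12:13 PM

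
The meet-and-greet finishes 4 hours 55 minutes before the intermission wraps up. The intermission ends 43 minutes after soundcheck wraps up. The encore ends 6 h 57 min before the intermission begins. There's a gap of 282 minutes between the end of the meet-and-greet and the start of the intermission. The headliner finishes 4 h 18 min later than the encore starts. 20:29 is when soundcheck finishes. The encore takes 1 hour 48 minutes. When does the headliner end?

The intermission ends at 20:29 + 43 min = 21:12.
The meet-and-greet ends at 21:12 − 295 min = 16:17.
The intermission starts at 16:17 + 282 min = 20:59.
The encore ends at 20:59 − 417 min = 14:02.
The encore starts at 14:02 − 108 min = 12:14.
The headliner ends at 12:14 + 258 min = 16:32.

16:32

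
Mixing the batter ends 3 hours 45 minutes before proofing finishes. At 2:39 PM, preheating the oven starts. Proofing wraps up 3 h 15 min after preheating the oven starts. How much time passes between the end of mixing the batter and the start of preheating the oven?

half an hour

Proofing ends at 2:39 PM + 195 min = 5:54 PM.
Mixing the batter ends at 5:54 PM − 225 min = 2:09 PM.
From 2:09 PM to 2:39 PM is half an hour.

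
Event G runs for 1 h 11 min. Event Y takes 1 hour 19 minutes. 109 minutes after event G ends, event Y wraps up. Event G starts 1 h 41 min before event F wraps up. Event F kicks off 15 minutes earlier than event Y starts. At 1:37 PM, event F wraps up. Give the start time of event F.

Event G starts at 1:37 PM − 101 min = 11:56 AM.
Event G ends at 11:56 AM + 71 min = 1:07 PM.
Event Y ends at 1:07 PM + 109 min = 2:56 PM.
Event Y starts at 2:56 PM − 79 min = 1:37 PM.
Event F starts at 1:37 PM − 15 min = 1:22 PM.

1:22 PM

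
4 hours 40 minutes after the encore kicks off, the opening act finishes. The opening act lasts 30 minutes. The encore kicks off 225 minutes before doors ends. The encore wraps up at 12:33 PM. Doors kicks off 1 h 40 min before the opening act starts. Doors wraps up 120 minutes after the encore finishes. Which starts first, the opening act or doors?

doors

Doors ends at 12:33 PM + 120 min = 2:33 PM.
The encore starts at 2:33 PM − 225 min = 10:48 AM.
The opening act ends at 10:48 AM + 280 min = 3:28 PM.
The opening act starts at 3:28 PM − 30 min = 2:58 PM.
Doors starts at 2:58 PM − 100 min = 1:18 PM.
The opening act starts at 2:58 PM and doors starts at 1:18 PM, so doors is first.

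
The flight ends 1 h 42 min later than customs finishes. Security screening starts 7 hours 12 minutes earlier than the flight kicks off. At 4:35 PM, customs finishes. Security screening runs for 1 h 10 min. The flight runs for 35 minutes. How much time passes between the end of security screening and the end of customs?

295 minutes

The flight ends at 4:35 PM + 102 min = 6:17 PM.
The flight starts at 6:17 PM − 35 min = 5:42 PM.
Security screening starts at 5:42 PM − 432 min = 10:30 AM.
Security screening ends at 10:30 AM + 70 min = 11:40 AM.
From 11:40 AM to 4:35 PM is 295 minutes.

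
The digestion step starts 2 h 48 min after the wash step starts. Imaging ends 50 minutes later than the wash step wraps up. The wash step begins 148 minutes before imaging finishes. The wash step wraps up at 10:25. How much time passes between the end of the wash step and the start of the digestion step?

Imaging ends at 10:25 + 50 min = 11:15.
The wash step starts at 11:15 − 148 min = 08:47.
The digestion step starts at 08:47 + 168 min = 11:35.
From 10:25 to 11:35 is 1 h 10 min.

1 h 10 min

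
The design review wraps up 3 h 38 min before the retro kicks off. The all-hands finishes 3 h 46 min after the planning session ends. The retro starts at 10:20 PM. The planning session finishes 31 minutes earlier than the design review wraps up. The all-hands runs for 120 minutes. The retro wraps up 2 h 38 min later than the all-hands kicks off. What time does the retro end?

10:35 PM

The design review ends at 10:20 PM − 218 min = 6:42 PM.
The planning session ends at 6:42 PM − 31 min = 6:11 PM.
The all-hands ends at 6:11 PM + 226 min = 9:57 PM.
The all-hands starts at 9:57 PM − 120 min = 7:57 PM.
The retro ends at 7:57 PM + 158 min = 10:35 PM.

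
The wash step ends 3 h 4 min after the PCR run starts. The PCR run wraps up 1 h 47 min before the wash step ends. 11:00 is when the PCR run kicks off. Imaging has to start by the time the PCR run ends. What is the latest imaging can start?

The wash step ends at 11:00 + 184 min = 14:04.
The PCR run ends at 14:04 − 107 min = 12:17.
Imaging is bounded by the PCR run, so the latest it can start is 12:17.

12:17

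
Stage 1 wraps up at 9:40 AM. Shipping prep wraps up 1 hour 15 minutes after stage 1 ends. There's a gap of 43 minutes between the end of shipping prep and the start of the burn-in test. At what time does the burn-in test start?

Shipping prep ends at 9:40 AM + 75 min = 10:55 AM.
The burn-in test starts at 10:55 AM + 43 min = 11:38 AM.

11:38 AM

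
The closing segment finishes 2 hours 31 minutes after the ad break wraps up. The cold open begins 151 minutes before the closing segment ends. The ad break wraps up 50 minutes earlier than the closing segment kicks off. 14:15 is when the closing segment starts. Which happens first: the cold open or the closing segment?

the cold open

The ad break ends at 14:15 − 50 min = 13:25.
The closing segment ends at 13:25 + 151 min = 15:56.
The cold open starts at 15:56 − 151 min = 13:25.
The cold open starts at 13:25 and the closing segment starts at 14:15, so the cold open is first.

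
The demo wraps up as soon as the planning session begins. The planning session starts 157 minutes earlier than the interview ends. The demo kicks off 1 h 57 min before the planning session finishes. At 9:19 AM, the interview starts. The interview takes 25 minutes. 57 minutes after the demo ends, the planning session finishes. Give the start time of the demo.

6:07 AM

The interview ends at 9:19 AM + 25 min = 9:44 AM.
The planning session starts at 9:44 AM − 157 min = 7:07 AM.
So the demo ends at 7:07 AM.
The planning session ends at 7:07 AM + 57 min = 8:04 AM.
The demo starts at 8:04 AM − 117 min = 6:07 AM.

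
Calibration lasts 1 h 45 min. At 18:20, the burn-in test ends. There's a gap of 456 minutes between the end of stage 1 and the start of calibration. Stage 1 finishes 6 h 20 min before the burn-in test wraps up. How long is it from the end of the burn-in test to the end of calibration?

Stage 1 ends at 18:20 − 380 min = 12:00.
Calibration starts at 12:00 + 456 min = 19:36.
Calibration ends at 19:36 + 105 min = 21:21.
From 18:20 to 21:21 is 3 hours 1 minute.

3 hours 1 minute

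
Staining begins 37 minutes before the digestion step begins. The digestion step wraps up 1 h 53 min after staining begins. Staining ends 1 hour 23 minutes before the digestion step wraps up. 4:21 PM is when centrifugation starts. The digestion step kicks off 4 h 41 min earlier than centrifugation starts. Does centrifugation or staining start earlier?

staining

The digestion step starts at 4:21 PM − 281 min = 11:40 AM.
Staining starts at 11:40 AM − 37 min = 11:03 AM.
Centrifugation starts at 4:21 PM and staining starts at 11:03 AM, so staining is first.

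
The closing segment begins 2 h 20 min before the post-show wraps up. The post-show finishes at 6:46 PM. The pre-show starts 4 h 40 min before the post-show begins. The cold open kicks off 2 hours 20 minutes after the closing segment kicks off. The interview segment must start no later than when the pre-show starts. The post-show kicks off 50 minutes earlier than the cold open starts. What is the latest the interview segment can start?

The closing segment starts at 6:46 PM − 140 min = 4:26 PM.
The cold open starts at 4:26 PM + 140 min = 6:46 PM.
The post-show starts at 6:46 PM − 50 min = 5:56 PM.
The pre-show starts at 5:56 PM − 280 min = 1:16 PM.
The interview segment is bounded by the pre-show, so the latest it can start is 1:16 PM.

1:16 PM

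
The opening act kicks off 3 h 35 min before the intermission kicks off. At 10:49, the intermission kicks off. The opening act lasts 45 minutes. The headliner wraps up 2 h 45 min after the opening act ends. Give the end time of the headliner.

The opening act starts at 10:49 − 215 min = 07:14.
The opening act ends at 07:14 + 45 min = 07:59.
The headliner ends at 07:59 + 165 min = 10:44.

10:44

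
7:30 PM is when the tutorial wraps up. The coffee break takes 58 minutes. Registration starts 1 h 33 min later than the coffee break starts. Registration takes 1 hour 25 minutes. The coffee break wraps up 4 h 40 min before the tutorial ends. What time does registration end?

4:50 PM

The coffee break ends at 7:30 PM − 280 min = 2:50 PM.
The coffee break starts at 2:50 PM − 58 min = 1:52 PM.
Registration starts at 1:52 PM + 93 min = 3:25 PM.
Registration ends at 3:25 PM + 85 min = 4:50 PM.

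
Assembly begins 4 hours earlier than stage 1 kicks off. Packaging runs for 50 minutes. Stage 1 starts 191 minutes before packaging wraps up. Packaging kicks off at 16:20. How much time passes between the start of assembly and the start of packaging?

381 minutes

Packaging ends at 16:20 + 50 min = 17:10.
Stage 1 starts at 17:10 − 191 min = 13:59.
Assembly starts at 13:59 − 240 min = 09:59.
From 09:59 to 16:20 is 381 minutes.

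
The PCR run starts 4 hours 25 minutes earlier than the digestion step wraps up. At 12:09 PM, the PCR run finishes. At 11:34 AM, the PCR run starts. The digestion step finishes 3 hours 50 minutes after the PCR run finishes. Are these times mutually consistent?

The digestion step ends at 12:09 PM + 230 min = 3:59 PM.
The PCR run starts at 3:59 PM − 265 min = 11:34 AM.
That matches the stated 11:34 AM, so the schedule is consistent.

Yes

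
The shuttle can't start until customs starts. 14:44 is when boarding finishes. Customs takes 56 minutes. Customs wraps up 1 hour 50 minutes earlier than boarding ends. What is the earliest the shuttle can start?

Customs ends at 14:44 − 110 min = 12:54.
Customs starts at 12:54 − 56 min = 11:58.
The shuttle is bounded by customs, so the earliest it can start is 11:58.

11:58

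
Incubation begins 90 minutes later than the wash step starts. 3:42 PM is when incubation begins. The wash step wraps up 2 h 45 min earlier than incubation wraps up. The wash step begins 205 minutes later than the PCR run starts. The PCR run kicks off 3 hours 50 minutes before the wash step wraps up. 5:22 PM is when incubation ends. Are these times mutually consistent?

The wash step ends at 5:22 PM − 165 min = 2:37 PM.
The PCR run starts at 2:37 PM − 230 min = 10:47 AM.
The wash step starts at 10:47 AM + 205 min = 2:12 PM.
Incubation starts at 2:12 PM + 90 min = 3:42 PM.
That matches the stated 3:42 PM, so the schedule is consistent.

Yes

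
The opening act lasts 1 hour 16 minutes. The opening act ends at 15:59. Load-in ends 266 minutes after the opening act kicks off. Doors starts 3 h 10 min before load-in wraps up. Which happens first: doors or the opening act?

The opening act starts at 15:59 − 76 min = 14:43.
Load-in ends at 14:43 + 266 min = 19:09.
Doors starts at 19:09 − 190 min = 15:59.
Doors starts at 15:59 and the opening act starts at 14:43, so the opening act is first.

the opening act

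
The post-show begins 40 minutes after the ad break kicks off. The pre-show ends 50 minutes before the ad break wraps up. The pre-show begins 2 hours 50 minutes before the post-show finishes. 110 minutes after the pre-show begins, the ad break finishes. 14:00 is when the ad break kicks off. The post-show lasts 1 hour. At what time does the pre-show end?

The post-show starts at 14:00 + 40 min = 14:40.
The post-show ends at 14:40 + 60 min = 15:40.
The pre-show starts at 15:40 − 170 min = 12:50.
The ad break ends at 12:50 + 110 min = 14:40.
The pre-show ends at 14:40 − 50 min = 13:50.

13:50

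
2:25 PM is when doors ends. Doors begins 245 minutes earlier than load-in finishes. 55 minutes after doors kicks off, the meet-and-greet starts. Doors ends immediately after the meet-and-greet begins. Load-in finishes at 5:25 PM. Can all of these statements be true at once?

No

Doors starts at 5:25 PM − 245 min = 1:20 PM.
The meet-and-greet starts at 1:20 PM + 55 min = 2:15 PM.
So doors ends at 2:15 PM.
But doors is also said to end at 2:25 PM — a 10-minute conflict.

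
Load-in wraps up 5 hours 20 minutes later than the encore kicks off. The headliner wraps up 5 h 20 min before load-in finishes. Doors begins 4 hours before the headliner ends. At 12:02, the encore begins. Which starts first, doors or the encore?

Load-in ends at 12:02 + 320 min = 17:22.
The headliner ends at 17:22 − 320 min = 12:02.
Doors starts at 12:02 − 240 min = 08:02.
Doors starts at 08:02 and the encore starts at 12:02, so doors is first.

doors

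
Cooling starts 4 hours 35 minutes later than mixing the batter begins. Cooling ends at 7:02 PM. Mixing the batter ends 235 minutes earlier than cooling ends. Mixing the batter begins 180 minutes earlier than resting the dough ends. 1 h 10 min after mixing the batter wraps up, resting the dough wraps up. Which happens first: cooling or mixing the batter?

Mixing the batter ends at 7:02 PM − 235 min = 3:07 PM.
Resting the dough ends at 3:07 PM + 70 min = 4:17 PM.
Mixing the batter starts at 4:17 PM − 180 min = 1:17 PM.
Cooling starts at 1:17 PM + 275 min = 5:52 PM.
Cooling starts at 5:52 PM and mixing the batter starts at 1:17 PM, so mixing the batter is first.

mixing the batter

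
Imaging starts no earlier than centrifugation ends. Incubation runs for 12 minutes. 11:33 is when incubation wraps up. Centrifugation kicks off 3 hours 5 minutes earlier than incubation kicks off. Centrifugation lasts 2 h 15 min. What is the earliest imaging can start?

10:31

Incubation starts at 11:33 − 12 min = 11:21.
Centrifugation starts at 11:21 − 185 min = 08:16.
Centrifugation ends at 08:16 + 135 min = 10:31.
Imaging is bounded by centrifugation, so the earliest it can start is 10:31.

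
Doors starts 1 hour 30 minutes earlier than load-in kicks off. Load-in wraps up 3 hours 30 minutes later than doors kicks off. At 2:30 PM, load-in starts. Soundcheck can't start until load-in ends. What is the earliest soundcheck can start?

Doors starts at 2:30 PM − 90 min = 1:00 PM.
Load-in ends at 1:00 PM + 210 min = 4:30 PM.
Soundcheck is bounded by load-in, so the earliest it can start is 4:30 PM.

4:30 PM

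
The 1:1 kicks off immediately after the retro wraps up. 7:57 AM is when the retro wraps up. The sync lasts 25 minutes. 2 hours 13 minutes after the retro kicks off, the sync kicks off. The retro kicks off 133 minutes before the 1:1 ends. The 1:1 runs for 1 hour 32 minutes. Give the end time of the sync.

9:54 AM

The 1:1 starts at 7:57 AM.
The 1:1 ends at 7:57 AM + 92 min = 9:29 AM.
The retro starts at 9:29 AM − 133 min = 7:16 AM.
The sync starts at 7:16 AM + 133 min = 9:29 AM.
The sync ends at 9:29 AM + 25 min = 9:54 AM.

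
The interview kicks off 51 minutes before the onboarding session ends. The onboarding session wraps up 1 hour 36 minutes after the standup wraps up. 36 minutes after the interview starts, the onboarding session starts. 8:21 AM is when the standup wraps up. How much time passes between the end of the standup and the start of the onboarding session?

The onboarding session ends at 8:21 AM + 96 min = 9:57 AM.
The interview starts at 9:57 AM − 51 min = 9:06 AM.
The onboarding session starts at 9:06 AM + 36 min = 9:42 AM.
From 8:21 AM to 9:42 AM is 1 h 21 min.

1 h 21 min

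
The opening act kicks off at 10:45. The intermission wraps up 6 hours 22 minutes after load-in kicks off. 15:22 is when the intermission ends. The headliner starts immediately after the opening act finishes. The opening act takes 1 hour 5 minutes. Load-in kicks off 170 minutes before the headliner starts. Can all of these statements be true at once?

Yes

The opening act ends at 10:45 + 65 min = 11:50.
So the headliner starts at 11:50.
Load-in starts at 11:50 − 170 min = 09:00.
The intermission ends at 09:00 + 382 min = 15:22.
That matches the stated 15:22, so the schedule is consistent.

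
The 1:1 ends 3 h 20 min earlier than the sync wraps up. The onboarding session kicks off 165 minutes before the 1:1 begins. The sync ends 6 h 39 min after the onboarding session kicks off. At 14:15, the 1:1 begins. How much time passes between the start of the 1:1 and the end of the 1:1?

The onboarding session starts at 14:15 − 165 min = 11:30.
The sync ends at 11:30 + 399 min = 18:09.
The 1:1 ends at 18:09 − 200 min = 14:49.
From 14:15 to 14:49 is 34 minutes.

34 minutes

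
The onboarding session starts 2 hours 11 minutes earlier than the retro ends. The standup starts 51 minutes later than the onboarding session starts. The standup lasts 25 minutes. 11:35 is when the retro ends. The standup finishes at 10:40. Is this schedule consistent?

Yes

The onboarding session starts at 11:35 − 131 min = 09:24.
The standup starts at 09:24 + 51 min = 10:15.
The standup ends at 10:15 + 25 min = 10:40.
That matches the stated 10:40, so the schedule is consistent.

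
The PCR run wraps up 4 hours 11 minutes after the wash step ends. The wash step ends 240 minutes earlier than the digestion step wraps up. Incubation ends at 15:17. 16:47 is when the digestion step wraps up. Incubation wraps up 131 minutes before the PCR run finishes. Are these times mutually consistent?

The wash step ends at 16:47 − 240 min = 12:47.
The PCR run ends at 12:47 + 251 min = 16:58.
Incubation ends at 16:58 − 131 min = 14:47.
But incubation is also said to end at 15:17 — a 30-minute conflict.

No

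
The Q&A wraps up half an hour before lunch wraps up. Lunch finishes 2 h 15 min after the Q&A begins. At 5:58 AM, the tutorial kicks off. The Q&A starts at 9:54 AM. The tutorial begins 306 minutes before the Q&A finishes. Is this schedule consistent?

Lunch ends at 9:54 AM + 135 min = 12:09 PM.
The Q&A ends at 12:09 PM − 30 min = 11:39 AM.
The tutorial starts at 11:39 AM − 306 min = 6:33 AM.
But the tutorial is also said to start at 5:58 AM — a 35-minute conflict.

No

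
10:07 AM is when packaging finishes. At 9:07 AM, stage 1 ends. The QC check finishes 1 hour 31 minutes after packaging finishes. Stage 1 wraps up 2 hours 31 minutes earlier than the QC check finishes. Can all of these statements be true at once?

The QC check ends at 10:07 AM + 91 min = 11:38 AM.
Stage 1 ends at 11:38 AM − 151 min = 9:07 AM.
That matches the stated 9:07 AM, so the schedule is consistent.

Yes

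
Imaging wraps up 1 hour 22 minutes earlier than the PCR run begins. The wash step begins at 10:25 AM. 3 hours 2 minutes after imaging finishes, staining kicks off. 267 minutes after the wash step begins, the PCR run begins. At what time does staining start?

The PCR run starts at 10:25 AM + 267 min = 2:52 PM.
Imaging ends at 2:52 PM − 82 min = 1:30 PM.
Staining starts at 1:30 PM + 182 min = 4:32 PM.

4:32 PM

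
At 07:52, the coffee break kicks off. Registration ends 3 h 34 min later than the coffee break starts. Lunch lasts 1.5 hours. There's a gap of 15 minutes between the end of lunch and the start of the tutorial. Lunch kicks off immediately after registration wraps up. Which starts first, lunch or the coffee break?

Registration ends at 07:52 + 214 min = 11:26.
So lunch starts at 11:26.
Lunch starts at 11:26 and the coffee break starts at 07:52, so the coffee break is first.

the coffee break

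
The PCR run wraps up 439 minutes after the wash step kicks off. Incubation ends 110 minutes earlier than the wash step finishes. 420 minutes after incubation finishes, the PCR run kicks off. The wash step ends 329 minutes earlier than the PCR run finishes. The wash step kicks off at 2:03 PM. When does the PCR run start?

9:03 PM

The PCR run ends at 2:03 PM + 439 min = 9:22 PM.
The wash step ends at 9:22 PM − 329 min = 3:53 PM.
Incubation ends at 3:53 PM − 110 min = 2:03 PM.
The PCR run starts at 2:03 PM + 420 min = 9:03 PM.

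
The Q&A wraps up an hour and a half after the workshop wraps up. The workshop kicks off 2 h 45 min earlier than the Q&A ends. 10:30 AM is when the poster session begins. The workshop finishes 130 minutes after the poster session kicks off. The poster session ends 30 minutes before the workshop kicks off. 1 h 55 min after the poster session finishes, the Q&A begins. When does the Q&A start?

The workshop ends at 10:30 AM + 130 min = 12:40 PM.
The Q&A ends at 12:40 PM + 90 min = 2:10 PM.
The workshop starts at 2:10 PM − 165 min = 11:25 AM.
The poster session ends at 11:25 AM − 30 min = 10:55 AM.
The Q&A starts at 10:55 AM + 115 min = 12:50 PM.

12:50 PM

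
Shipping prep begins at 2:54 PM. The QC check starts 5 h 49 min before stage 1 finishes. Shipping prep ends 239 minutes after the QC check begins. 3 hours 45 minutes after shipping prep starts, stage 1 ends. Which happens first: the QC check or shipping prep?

the QC check

Stage 1 ends at 2:54 PM + 225 min = 6:39 PM.
The QC check starts at 6:39 PM − 349 min = 12:50 PM.
The QC check starts at 12:50 PM and shipping prep starts at 2:54 PM, so the QC check is first.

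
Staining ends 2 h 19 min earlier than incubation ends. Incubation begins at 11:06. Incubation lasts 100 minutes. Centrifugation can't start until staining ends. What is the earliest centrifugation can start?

10:27

Incubation ends at 11:06 + 100 min = 12:46.
Staining ends at 12:46 − 139 min = 10:27.
Centrifugation is bounded by staining, so the earliest it can start is 10:27.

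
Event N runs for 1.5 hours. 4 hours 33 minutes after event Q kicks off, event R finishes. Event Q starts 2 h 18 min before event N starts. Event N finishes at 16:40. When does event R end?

17:25

Event N starts at 16:40 − 90 min = 15:10.
Event Q starts at 15:10 − 138 min = 12:52.
Event R ends at 12:52 + 273 min = 17:25.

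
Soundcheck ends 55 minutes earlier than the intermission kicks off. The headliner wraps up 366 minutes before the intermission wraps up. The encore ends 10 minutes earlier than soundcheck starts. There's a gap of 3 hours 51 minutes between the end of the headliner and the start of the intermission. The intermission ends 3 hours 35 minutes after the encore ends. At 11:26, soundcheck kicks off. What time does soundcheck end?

11:41

The encore ends at 11:26 − 10 min = 11:16.
The intermission ends at 11:16 + 215 min = 14:51.
The headliner ends at 14:51 − 366 min = 08:45.
The intermission starts at 08:45 + 231 min = 12:36.
Soundcheck ends at 12:36 − 55 min = 11:41.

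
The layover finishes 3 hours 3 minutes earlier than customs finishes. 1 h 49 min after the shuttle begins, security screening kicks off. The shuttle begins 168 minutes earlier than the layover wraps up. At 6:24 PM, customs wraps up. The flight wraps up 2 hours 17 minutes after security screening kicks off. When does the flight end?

The layover ends at 6:24 PM − 183 min = 3:21 PM.
The shuttle starts at 3:21 PM − 168 min = 12:33 PM.
Security screening starts at 12:33 PM + 109 min = 2:22 PM.
The flight ends at 2:22 PM + 137 min = 4:39 PM.

4:39 PM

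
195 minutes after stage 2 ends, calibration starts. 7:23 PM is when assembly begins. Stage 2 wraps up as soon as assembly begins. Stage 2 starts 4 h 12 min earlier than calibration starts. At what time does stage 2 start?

6:26 PM

Stage 2 ends at 7:23 PM.
Calibration starts at 7:23 PM + 195 min = 10:38 PM.
Stage 2 starts at 10:38 PM − 252 min = 6:26 PM.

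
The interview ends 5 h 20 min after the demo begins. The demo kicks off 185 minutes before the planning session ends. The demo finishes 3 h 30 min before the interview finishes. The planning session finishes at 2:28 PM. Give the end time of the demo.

1:13 PM

The demo starts at 2:28 PM − 185 min = 11:23 AM.
The interview ends at 11:23 AM + 320 min = 4:43 PM.
The demo ends at 4:43 PM − 210 min = 1:13 PM.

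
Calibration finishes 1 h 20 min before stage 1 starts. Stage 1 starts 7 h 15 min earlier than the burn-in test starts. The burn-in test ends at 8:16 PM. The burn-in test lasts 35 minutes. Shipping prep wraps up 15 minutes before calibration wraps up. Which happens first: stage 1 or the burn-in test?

stage 1

The burn-in test starts at 8:16 PM − 35 min = 7:41 PM.
Stage 1 starts at 7:41 PM − 435 min = 12:26 PM.
Stage 1 starts at 12:26 PM and the burn-in test starts at 7:41 PM, so stage 1 is first.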